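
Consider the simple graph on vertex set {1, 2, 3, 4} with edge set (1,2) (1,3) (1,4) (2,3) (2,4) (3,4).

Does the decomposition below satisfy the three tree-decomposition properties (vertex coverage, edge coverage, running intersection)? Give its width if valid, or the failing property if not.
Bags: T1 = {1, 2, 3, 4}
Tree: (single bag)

Vertex coverage: the bags together contain {1, 2, 3, 4}, the full vertex set. Edge coverage: each edge of G has both endpoints in at least one bag. Running intersection: for every vertex, the bags containing it form a connected subtree. All three properties hold, so this is a valid tree decomposition of width max|bag| − 1 = 3, and hence tw(G) ≤ 3.

Yes; width 3.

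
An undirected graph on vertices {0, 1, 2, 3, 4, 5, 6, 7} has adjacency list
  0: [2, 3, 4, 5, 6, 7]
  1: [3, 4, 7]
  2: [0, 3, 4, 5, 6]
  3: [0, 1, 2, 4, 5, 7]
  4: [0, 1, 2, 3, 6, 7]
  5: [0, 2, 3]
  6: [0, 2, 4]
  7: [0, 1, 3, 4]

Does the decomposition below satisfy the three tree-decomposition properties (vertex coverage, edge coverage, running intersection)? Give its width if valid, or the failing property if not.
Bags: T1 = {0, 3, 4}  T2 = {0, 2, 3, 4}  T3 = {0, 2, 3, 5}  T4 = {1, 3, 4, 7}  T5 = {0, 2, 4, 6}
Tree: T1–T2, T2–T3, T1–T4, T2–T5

A tree decomposition must satisfy three properties: every vertex lies in some bag; for every edge, both endpoints lie together in some bag; and for every vertex, the bags containing it form a connected subtree. Here edge (7,0) lies in no bag, so the decomposition is invalid.

No — edge (7,0) lies in no bag.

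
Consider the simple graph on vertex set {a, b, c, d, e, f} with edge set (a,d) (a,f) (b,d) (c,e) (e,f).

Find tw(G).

A width-1 tree decomposition is:
Bags: B1 = {b, d}  B2 = {a, d}  B3 = {a, f}  B4 = {e, f}  B5 = {c, e}
Tree: B1–B2, B2–B3, B3–B4, B4–B5
The largest bag has 2 vertices, giving width 1; this decomposition certifies tw(G) ≤ 1. Since G has at least one edge (e.g. b–d), it is not an edgeless graph, so tw(G) ≥ 1. Therefore the treewidth is 1.

1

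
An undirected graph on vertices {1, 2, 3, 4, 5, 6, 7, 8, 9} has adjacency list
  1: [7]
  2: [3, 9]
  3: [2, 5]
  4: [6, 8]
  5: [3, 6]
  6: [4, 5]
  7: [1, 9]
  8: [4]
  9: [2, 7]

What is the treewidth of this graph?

1

A width-1 tree decomposition is:
Bags: B1 = {1, 7}  B2 = {7, 9}  B3 = {2, 9}  B4 = {2, 3}  B5 = {3, 5}  B6 = {5, 6}  B7 = {4, 6}  B8 = {4, 8}
Tree: B1–B2, B2–B3, B3–B4, B4–B5, B5–B6, B6–B7, B7–B8
Each bag holds 2 vertices, so the decomposition has width 1, which upper-bounds the treewidth. Any graph with an edge has treewidth ≥ 1, and G has the edge 1–7. Combining the bounds, tw(G) = 1.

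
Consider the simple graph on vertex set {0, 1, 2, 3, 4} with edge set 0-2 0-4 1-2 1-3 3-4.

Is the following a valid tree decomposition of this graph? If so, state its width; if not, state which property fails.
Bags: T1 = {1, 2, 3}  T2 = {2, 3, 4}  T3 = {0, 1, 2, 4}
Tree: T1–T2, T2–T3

A tree decomposition must satisfy three properties: every vertex lies in some bag; for every edge, both endpoints lie together in some bag; and for every vertex, the bags containing it form a connected subtree. Here bags containing vertex 1 are not connected in the tree, so the decomposition is invalid.

No — bags containing vertex 1 are not connected in the tree.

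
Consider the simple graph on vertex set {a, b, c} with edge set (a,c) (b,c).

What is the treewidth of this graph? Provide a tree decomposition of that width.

Treewidth 1.
One optimal decomposition is:
Bags: B1 = {b, c}  B2 = {a, c}
Tree: B1–B2

The largest bag has 2 vertices, giving width 1; this decomposition certifies tw(G) ≤ 1. G has an edge, so its treewidth is at least 1. The upper and lower bounds meet at 1, so that is the treewidth.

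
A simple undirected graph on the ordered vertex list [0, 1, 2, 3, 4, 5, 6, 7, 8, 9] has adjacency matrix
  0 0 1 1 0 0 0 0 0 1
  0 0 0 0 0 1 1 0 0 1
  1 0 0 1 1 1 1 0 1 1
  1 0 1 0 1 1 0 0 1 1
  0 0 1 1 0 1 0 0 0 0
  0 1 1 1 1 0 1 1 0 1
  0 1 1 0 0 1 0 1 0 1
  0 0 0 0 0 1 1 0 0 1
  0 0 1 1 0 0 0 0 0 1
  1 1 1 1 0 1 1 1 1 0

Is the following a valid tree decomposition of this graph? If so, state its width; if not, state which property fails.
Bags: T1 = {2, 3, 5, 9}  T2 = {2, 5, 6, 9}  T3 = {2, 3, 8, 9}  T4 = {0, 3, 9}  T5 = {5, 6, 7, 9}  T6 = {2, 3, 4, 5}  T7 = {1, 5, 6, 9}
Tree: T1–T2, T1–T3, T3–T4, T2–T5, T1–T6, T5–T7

A tree decomposition must satisfy three properties: every vertex lies in some bag; for every edge, both endpoints lie together in some bag; and for every vertex, the bags containing it form a connected subtree. Here edge (2,0) lies in no bag, so the decomposition is invalid.

No — edge (2,0) lies in no bag.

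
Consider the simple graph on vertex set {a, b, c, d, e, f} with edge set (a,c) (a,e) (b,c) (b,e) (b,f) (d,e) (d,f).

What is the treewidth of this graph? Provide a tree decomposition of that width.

Treewidth 2.
One optimal decomposition is:
Bags: B1 = {a, c, e}  B2 = {b, c, e}  B3 = {b, d, e}  B4 = {b, d, f}
Tree: B1–B2, B2–B3, B3–B4

Every bag has size at most 3, so the width is 3 − 1 = 2 and tw(G) ≤ 2. For the lower bound, G contains the cycle a–c–b–e–a, so G is not a forest; only forests have treewidth ≤ 1, hence tw(G) ≥ 2. The upper and lower bounds meet at 2, so that is the treewidth.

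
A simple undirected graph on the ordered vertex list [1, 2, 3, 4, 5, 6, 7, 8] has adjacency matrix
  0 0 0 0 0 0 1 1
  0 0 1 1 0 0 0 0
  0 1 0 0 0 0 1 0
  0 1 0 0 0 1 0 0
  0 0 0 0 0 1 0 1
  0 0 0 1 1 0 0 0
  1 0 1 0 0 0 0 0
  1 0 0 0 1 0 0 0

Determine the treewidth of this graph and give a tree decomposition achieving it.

Every bag has size at most 3, so the width is 3 − 1 = 2 and tw(G) ≤ 2. For the lower bound, G contains the cycle 3–2–4–6–5–8–1–7–3, so G is not a forest; only forests have treewidth ≤ 1, hence tw(G) ≥ 2. Combining the bounds, tw(G) = 2.

Treewidth 2.
One such decomposition:
Bags: B1 = {2, 3, 4}  B2 = {3, 4, 6}  B3 = {3, 5, 6}  B4 = {3, 5, 8}  B5 = {1, 3, 8}  B6 = {1, 3, 7}
Tree: B1–B2, B2–B3, B3–B4, B4–B5, B5–B6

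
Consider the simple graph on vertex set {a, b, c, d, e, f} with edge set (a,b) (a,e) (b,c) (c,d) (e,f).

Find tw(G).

1

A width-1 tree decomposition is:
Bags: B1 = {c, d}  B2 = {b, c}  B3 = {a, b}  B4 = {a, e}  B5 = {e, f}
Tree: B1–B2, B2–B3, B3–B4, B4–B5
Every bag has size at most 2, so the width is 2 − 1 = 1 and tw(G) ≤ 1. Since G has at least one edge (e.g. d–c), it is not an edgeless graph, so tw(G) ≥ 1. Therefore the treewidth is 1.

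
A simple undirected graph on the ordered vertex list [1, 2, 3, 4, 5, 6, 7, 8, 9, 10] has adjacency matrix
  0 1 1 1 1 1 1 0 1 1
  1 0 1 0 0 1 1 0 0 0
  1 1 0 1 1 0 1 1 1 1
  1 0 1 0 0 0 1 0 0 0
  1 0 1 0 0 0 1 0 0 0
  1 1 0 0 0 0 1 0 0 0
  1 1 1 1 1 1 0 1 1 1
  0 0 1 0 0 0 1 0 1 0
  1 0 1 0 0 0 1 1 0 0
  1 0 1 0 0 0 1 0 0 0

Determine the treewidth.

3

A width-3 tree decomposition is:
Bags: B1 = {3, 7, 8, 9}  B2 = {1, 3, 7, 9}  B3 = {1, 2, 3, 7}  B4 = {1, 3, 7, 10}  B5 = {1, 3, 4, 7}  B6 = {1, 3, 5, 7}  B7 = {1, 2, 6, 7}
Tree: B1–B2, B2–B3, B3–B4, B3–B5, B5–B6, B3–B7
Each bag holds 4 vertices, so the decomposition has width 3, which upper-bounds the treewidth. For the lower bound, the 4 vertices {3, 7, 8, 9} are pairwise adjacent, and any tree decomposition puts a clique entirely inside one bag — forcing width ≥ 3. The upper and lower bounds meet at 3, so that is the treewidth.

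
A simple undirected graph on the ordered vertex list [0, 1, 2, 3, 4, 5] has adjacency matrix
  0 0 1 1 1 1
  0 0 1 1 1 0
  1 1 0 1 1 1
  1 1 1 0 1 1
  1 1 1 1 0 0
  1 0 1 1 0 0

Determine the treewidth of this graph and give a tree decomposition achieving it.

Treewidth 3.
Bags: B1 = {0, 2, 3, 5}  B2 = {0, 2, 3, 4}  B3 = {1, 2, 3, 4}
Tree: B1–B2, B2–B3

Every bag has size at most 4, so the width is 4 − 1 = 3 and tw(G) ≤ 3. On the other hand G contains the 4-clique {0, 2, 3, 4}. A clique must lie in a single bag of any decomposition, so no decomposition can have width below 3. Hence tw(G) = 3 exactly.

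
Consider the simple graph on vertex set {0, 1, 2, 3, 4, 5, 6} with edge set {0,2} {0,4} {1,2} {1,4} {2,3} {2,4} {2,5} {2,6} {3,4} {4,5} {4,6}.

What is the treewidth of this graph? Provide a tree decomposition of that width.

Treewidth 2.
One optimal decomposition is:
Bags: B1 = {2, 4, 5}  B2 = {2, 3, 4}  B3 = {2, 4, 6}  B4 = {0, 2, 4}  B5 = {1, 2, 4}
Tree: B1–B2, B2–B3, B3–B4, B4–B5

The largest bag has 3 vertices, giving width 2; this decomposition certifies tw(G) ≤ 2. On the other hand G contains the 3-clique {0, 2, 4}. A clique must lie in a single bag of any decomposition, so no decomposition can have width below 2. Hence tw(G) = 2 exactly.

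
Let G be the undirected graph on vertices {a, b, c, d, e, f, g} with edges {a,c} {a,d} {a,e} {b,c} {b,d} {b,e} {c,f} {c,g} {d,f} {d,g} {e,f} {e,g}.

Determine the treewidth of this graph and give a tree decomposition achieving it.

Each bag holds 4 vertices, so the decomposition has width 3, which upper-bounds the treewidth. For the lower bound: the 4 vertex sets {e,g}, {a,c}, {d}, {f} are disjoint, each induces a connected subgraph, and every pair is joined by at least one edge of G. Contracting each set to a single vertex therefore yields K_{4} as a minor, and since treewidth is minor-monotone, tw(G) ≥ tw(K_{4}) = 3. Therefore the treewidth is 3.

Treewidth 3.
Bags: B1 = {c, d, e, g}  B2 = {a, c, d, e}  B3 = {c, d, e, f}  B4 = {b, c, d, e}
Tree: B1–B2, B2–B3, B3–B4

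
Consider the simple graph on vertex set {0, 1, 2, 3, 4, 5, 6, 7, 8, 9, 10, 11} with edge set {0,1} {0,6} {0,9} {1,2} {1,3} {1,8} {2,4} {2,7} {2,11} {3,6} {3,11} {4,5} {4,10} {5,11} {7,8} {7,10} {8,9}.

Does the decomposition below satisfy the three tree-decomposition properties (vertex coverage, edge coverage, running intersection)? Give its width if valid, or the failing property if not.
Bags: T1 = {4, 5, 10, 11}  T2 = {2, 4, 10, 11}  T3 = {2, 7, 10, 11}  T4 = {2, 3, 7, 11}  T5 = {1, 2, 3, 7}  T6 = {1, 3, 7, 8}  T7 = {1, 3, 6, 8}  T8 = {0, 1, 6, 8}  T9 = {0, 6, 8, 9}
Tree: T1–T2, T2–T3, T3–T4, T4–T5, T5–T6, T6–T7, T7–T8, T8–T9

Every vertex of G appears in some bag (union = {0, 1, 2, 3, 4, 5, 6, 7, 8, 9, 10, 11}); every edge is covered by a bag; and for each vertex v the set of bags containing v is connected in the bag tree. The decomposition is therefore valid. The largest bag has 4 vertices, so the width is 3.

Yes; width 3.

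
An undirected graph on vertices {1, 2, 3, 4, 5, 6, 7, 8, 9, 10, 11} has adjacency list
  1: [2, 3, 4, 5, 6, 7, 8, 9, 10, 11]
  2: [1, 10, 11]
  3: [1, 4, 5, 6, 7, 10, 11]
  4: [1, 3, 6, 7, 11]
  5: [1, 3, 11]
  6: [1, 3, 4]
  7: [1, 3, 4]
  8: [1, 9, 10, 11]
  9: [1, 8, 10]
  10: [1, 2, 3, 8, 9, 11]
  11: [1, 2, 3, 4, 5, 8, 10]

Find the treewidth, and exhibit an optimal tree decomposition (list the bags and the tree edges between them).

The largest bag has 4 vertices, giving width 3; this decomposition certifies tw(G) ≤ 3. Conversely, {1, 8, 9, 10} is a clique of size 4, and the vertices of any clique must share a bag in every tree decomposition; so some bag has ≥ 4 vertices and tw(G) ≥ 3. Combining the bounds, tw(G) = 3.

Treewidth 3.
One such decomposition:
Bags: B1 = {1, 3, 5, 11}  B2 = {1, 3, 10, 11}  B3 = {1, 2, 10, 11}  B4 = {1, 3, 4, 11}  B5 = {1, 3, 4, 7}  B6 = {1, 8, 10, 11}  B7 = {1, 8, 9, 10}  B8 = {1, 3, 4, 6}
Tree: B1–B2, B2–B3, B2–B4, B4–B5, B3–B6, B6–B7, B5–B8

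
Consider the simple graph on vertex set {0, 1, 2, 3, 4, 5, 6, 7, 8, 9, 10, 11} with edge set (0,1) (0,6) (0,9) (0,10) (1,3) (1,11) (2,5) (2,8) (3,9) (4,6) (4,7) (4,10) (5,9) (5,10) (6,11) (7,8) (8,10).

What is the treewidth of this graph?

3

A width-3 tree decomposition is:
Bags: B1 = {2, 4, 7, 8}  B2 = {2, 4, 8, 10}  B3 = {2, 4, 5, 10}  B4 = {4, 5, 6, 10}  B5 = {0, 5, 6, 10}  B6 = {0, 5, 6, 9}  B7 = {0, 6, 9, 11}  B8 = {0, 1, 9, 11}  B9 = {1, 3, 9, 11}
Tree: B1–B2, B2–B3, B3–B4, B4–B5, B5–B6, B6–B7, B7–B8, B8–B9
Every bag has size at most 4, so the width is 4 − 1 = 3 and tw(G) ≤ 3. For the lower bound: the 4 vertex sets {2,7,8}, {4}, {10}, {0,5,6,9} are disjoint, each induces a connected subgraph, and every pair is joined by at least one edge of G. Contracting each set to a single vertex therefore yields K_{4} as a minor, and since treewidth is minor-monotone, tw(G) ≥ tw(K_{4}) = 3. Therefore the treewidth is 3.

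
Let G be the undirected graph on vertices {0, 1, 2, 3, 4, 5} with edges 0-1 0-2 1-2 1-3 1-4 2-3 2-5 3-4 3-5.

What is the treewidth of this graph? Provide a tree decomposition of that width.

Treewidth 2.
One optimal decomposition is:
Bags: B1 = {1, 2, 3}  B2 = {1, 3, 4}  B3 = {0, 1, 2}  B4 = {2, 3, 5}
Tree: B1–B2, B1–B3, B1–B4

Every bag has size at most 3, so the width is 3 − 1 = 2 and tw(G) ≤ 2. For the lower bound, the 3 vertices {0, 1, 2} are pairwise adjacent, and any tree decomposition puts a clique entirely inside one bag — forcing width ≥ 2. Hence tw(G) = 2 exactly.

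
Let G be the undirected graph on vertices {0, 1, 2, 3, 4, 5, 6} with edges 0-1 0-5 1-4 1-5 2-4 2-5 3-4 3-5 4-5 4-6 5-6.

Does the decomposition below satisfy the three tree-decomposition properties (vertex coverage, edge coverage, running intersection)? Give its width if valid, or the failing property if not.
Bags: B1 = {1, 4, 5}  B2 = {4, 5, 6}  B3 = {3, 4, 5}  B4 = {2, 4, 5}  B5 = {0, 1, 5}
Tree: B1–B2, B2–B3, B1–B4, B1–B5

Yes; width 2.

Checking the three conditions: (i) the bags cover all of {0, 1, 2, 3, 4, 5, 6}; (ii) for each edge, some bag contains both endpoints; (iii) the bags containing any fixed vertex form a subtree. All hold, so the decomposition is valid with width 3 − 1 = 2.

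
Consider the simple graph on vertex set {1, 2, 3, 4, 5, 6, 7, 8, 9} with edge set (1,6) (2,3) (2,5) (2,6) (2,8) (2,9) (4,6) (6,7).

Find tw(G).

A width-1 tree decomposition is:
Bags: B1 = {2, 9}  B2 = {2, 6}  B3 = {2, 5}  B4 = {2, 8}  B5 = {1, 6}  B6 = {4, 6}  B7 = {6, 7}  B8 = {2, 3}
Tree: B1–B2, B2–B3, B3–B4, B2–B5, B2–B6, B6–B7, B2–B8
Every bag has size at most 2, so the width is 2 − 1 = 1 and tw(G) ≤ 1. Any graph with an edge has treewidth ≥ 1, and G has the edge 2–9. Hence tw(G) = 1 exactly.

1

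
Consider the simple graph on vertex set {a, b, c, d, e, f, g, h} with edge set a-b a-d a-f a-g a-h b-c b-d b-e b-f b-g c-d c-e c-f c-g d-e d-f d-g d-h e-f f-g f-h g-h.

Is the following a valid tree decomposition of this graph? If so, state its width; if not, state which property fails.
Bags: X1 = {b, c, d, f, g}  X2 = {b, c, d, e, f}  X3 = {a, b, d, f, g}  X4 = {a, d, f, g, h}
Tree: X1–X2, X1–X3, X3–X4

Every vertex of G appears in some bag (union = {a, b, c, d, e, f, g, h}); every edge is covered by a bag; and for each vertex v the set of bags containing v is connected in the bag tree. The decomposition is therefore valid. The largest bag has 5 vertices, so the width is 4.

Yes; width 4.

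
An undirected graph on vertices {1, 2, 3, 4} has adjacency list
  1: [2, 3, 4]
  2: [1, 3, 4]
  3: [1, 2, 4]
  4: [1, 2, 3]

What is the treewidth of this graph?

3

A width-3 tree decomposition is:
Bags: B1 = {1, 2, 3, 4}
Tree: (single bag)
A single bag containing all 4 vertices is trivially a valid decomposition of width 3. On the other hand G contains the 4-clique {1, 2, 3, 4}. A clique must lie in a single bag of any decomposition, so no decomposition can have width below 3. The upper and lower bounds meet at 3, so that is the treewidth.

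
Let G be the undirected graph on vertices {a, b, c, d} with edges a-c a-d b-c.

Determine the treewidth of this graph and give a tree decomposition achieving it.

Each bag holds 2 vertices, so the decomposition has width 1, which upper-bounds the treewidth. G has an edge, so its treewidth is at least 1. Therefore the treewidth is 1.

Treewidth 1.
One optimal decomposition is:
Bags: B1 = {b, c}  B2 = {a, c}  B3 = {a, d}
Tree: B1–B2, B2–B3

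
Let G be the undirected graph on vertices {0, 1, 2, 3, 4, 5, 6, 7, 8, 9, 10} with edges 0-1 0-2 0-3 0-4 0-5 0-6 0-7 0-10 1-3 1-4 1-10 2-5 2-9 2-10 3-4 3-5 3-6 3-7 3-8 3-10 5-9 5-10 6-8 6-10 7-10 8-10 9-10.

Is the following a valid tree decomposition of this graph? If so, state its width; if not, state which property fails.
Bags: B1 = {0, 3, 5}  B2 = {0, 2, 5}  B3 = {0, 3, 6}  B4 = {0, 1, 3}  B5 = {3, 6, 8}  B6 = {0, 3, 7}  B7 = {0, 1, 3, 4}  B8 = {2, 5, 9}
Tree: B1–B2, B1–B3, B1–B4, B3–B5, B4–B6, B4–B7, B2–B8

No — vertex 10 appears in no bag.

A tree decomposition must satisfy three properties: every vertex lies in some bag; for every edge, both endpoints lie together in some bag; and for every vertex, the bags containing it form a connected subtree. Here vertex 10 appears in no bag, so the decomposition is invalid.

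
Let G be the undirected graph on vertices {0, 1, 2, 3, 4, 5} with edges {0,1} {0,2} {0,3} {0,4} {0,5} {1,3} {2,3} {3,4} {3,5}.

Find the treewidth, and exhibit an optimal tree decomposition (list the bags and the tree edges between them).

Treewidth 2.
One optimal decomposition is:
Bags: B1 = {0, 3, 4}  B2 = {0, 1, 3}  B3 = {0, 3, 5}  B4 = {0, 2, 3}
Tree: B1–B2, B1–B3, B1–B4

Each bag holds 3 vertices, so the decomposition has width 2, which upper-bounds the treewidth. Conversely, {0, 1, 3} is a clique of size 3, and the vertices of any clique must share a bag in every tree decomposition; so some bag has ≥ 3 vertices and tw(G) ≥ 2. Hence tw(G) = 2 exactly.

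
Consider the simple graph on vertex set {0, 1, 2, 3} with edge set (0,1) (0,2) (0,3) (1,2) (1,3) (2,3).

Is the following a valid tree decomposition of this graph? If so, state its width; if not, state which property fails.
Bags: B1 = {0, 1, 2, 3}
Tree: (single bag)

Every vertex of G appears in some bag (union = {0, 1, 2, 3}); every edge is covered by a bag; and for each vertex v the set of bags containing v is connected in the bag tree. The decomposition is therefore valid. The largest bag has 4 vertices, so the width is 3.

Yes; width 3.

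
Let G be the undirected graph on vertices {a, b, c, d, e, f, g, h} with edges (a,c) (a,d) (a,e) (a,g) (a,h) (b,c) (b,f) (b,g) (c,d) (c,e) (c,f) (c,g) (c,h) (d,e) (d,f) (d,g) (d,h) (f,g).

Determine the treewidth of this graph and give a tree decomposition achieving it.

Treewidth 3.
One optimal decomposition is:
Bags: B1 = {c, d, f, g}  B2 = {a, c, d, g}  B3 = {a, c, d, e}  B4 = {b, c, f, g}  B5 = {a, c, d, h}
Tree: B1–B2, B2–B3, B1–B4, B3–B5

Every bag has size at most 4, so the width is 4 − 1 = 3 and tw(G) ≤ 3. On the other hand G contains the 4-clique {a, c, d, g}. A clique must lie in a single bag of any decomposition, so no decomposition can have width below 3. Hence tw(G) = 3 exactly.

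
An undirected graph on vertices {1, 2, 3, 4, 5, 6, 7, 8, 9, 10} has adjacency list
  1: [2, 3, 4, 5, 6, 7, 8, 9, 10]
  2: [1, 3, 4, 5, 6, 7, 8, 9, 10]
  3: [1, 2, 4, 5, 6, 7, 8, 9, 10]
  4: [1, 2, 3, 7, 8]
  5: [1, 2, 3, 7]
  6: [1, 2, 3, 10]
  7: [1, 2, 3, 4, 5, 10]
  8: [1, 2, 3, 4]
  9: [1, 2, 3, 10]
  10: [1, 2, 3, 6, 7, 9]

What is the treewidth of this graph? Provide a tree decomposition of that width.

Each bag holds 5 vertices, so the decomposition has width 4, which upper-bounds the treewidth. For the lower bound, the 5 vertices {1, 2, 3, 4, 8} are pairwise adjacent, and any tree decomposition puts a clique entirely inside one bag — forcing width ≥ 4. The upper and lower bounds meet at 4, so that is the treewidth.

Treewidth 4.
One such decomposition:
Bags: B1 = {1, 2, 3, 4, 7}  B2 = {1, 2, 3, 7, 10}  B3 = {1, 2, 3, 4, 8}  B4 = {1, 2, 3, 6, 10}  B5 = {1, 2, 3, 5, 7}  B6 = {1, 2, 3, 9, 10}
Tree: B1–B2, B1–B3, B2–B4, B1–B5, B2–B6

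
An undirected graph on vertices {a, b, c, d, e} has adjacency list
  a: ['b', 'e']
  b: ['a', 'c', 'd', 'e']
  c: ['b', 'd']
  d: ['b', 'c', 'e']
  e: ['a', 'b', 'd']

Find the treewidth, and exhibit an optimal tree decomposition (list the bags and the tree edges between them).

Treewidth 2.
One optimal decomposition is:
Bags: B1 = {b, c, d}  B2 = {b, d, e}  B3 = {a, b, e}
Tree: B1–B2, B2–B3

Every bag has size at most 3, so the width is 3 − 1 = 2 and tw(G) ≤ 2. On the other hand G contains the 3-clique {b, d, e}. A clique must lie in a single bag of any decomposition, so no decomposition can have width below 2. Therefore the treewidth is 2.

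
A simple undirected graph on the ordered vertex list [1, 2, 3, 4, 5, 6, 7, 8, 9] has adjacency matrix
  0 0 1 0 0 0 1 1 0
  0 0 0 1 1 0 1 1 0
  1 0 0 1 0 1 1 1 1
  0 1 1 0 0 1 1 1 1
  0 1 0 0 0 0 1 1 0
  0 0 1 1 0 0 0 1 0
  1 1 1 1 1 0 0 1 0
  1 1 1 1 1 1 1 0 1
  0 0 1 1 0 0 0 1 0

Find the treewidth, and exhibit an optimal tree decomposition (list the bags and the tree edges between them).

Treewidth 3.
One optimal decomposition is:
Bags: B1 = {2, 4, 7, 8}  B2 = {3, 4, 7, 8}  B3 = {3, 4, 6, 8}  B4 = {3, 4, 8, 9}  B5 = {1, 3, 7, 8}  B6 = {2, 5, 7, 8}
Tree: B1–B2, B2–B3, B2–B4, B2–B5, B1–B6

The largest bag has 4 vertices, giving width 3; this decomposition certifies tw(G) ≤ 3. On the other hand G contains the 4-clique {2, 4, 7, 8}. A clique must lie in a single bag of any decomposition, so no decomposition can have width below 3. The upper and lower bounds meet at 3, so that is the treewidth.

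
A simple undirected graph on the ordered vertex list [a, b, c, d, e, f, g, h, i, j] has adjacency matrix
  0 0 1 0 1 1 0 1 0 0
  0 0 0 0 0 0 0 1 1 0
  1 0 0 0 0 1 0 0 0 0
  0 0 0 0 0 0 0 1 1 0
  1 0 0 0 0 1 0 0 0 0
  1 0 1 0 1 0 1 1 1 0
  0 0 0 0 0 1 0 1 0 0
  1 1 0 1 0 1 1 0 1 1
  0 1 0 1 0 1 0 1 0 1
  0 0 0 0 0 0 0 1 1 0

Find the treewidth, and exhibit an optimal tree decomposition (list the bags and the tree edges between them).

Each bag holds 3 vertices, so the decomposition has width 2, which upper-bounds the treewidth. Conversely, {a, e, f} is a clique of size 3, and the vertices of any clique must share a bag in every tree decomposition; so some bag has ≥ 3 vertices and tw(G) ≥ 2. Combining the bounds, tw(G) = 2.

Treewidth 2.
One such decomposition:
Bags: B1 = {f, g, h}  B2 = {f, h, i}  B3 = {b, h, i}  B4 = {h, i, j}  B5 = {d, h, i}  B6 = {a, f, h}  B7 = {a, c, f}  B8 = {a, e, f}
Tree: B1–B2, B2–B3, B3–B4, B3–B5, B1–B6, B6–B7, B6–B8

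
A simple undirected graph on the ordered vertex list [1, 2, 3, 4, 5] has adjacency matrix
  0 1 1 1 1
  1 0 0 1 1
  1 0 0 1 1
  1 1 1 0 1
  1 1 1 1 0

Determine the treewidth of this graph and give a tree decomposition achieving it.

Treewidth 3.
Bags: B1 = {1, 2, 4, 5}  B2 = {1, 3, 4, 5}
Tree: B1–B2

The largest bag has 4 vertices, giving width 3; this decomposition certifies tw(G) ≤ 3. On the other hand G contains the 4-clique {1, 2, 4, 5}. A clique must lie in a single bag of any decomposition, so no decomposition can have width below 3. Therefore the treewidth is 3.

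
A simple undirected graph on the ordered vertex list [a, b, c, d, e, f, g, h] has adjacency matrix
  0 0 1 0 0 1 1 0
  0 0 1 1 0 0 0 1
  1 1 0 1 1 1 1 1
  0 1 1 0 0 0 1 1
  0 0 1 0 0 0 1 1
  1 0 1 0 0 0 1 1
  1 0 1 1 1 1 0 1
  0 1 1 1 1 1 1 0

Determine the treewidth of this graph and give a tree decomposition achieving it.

Each bag holds 4 vertices, so the decomposition has width 3, which upper-bounds the treewidth. For the lower bound, the 4 vertices {c, d, g, h} are pairwise adjacent, and any tree decomposition puts a clique entirely inside one bag — forcing width ≥ 3. Hence tw(G) = 3 exactly.

Treewidth 3.
One optimal decomposition is:
Bags: B1 = {c, e, g, h}  B2 = {c, f, g, h}  B3 = {a, c, f, g}  B4 = {c, d, g, h}  B5 = {b, c, d, h}
Tree: B1–B2, B2–B3, B1–B4, B4–B5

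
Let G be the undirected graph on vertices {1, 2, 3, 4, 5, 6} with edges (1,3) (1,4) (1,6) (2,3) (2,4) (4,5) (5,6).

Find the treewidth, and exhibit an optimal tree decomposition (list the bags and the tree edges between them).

Every bag has size at most 3, so the width is 3 − 1 = 2 and tw(G) ≤ 2. The edges 5–6–1–4–5 form a cycle, so G is not a tree and its treewidth is at least 2. The upper and lower bounds meet at 2, so that is the treewidth.

Treewidth 2.
One optimal decomposition is:
Bags: B1 = {4, 5, 6}  B2 = {1, 4, 6}  B3 = {1, 2, 4}  B4 = {1, 2, 3}
Tree: B1–B2, B2–B3, B3–B4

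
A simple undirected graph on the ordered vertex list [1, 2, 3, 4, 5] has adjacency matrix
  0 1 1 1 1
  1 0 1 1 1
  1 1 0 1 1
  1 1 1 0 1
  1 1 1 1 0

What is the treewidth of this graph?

A width-4 tree decomposition is:
Bags: B1 = {1, 2, 3, 4, 5}
Tree: (single bag)
A single bag containing all 5 vertices is trivially a valid decomposition of width 4. On the other hand G contains the 5-clique {1, 2, 3, 4, 5}. A clique must lie in a single bag of any decomposition, so no decomposition can have width below 4. The upper and lower bounds meet at 4, so that is the treewidth.

4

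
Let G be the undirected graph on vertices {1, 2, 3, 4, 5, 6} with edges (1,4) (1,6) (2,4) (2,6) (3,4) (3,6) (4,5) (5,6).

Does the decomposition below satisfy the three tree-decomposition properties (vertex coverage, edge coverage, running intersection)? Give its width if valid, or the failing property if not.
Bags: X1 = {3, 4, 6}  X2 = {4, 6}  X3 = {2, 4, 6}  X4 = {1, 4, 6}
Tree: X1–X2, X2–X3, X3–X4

No — vertex 5 appears in no bag.

A tree decomposition must satisfy three properties: every vertex lies in some bag; for every edge, both endpoints lie together in some bag; and for every vertex, the bags containing it form a connected subtree. Here vertex 5 appears in no bag, so the decomposition is invalid.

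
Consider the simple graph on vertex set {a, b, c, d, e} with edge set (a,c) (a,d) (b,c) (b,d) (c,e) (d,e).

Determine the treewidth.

2

A width-2 tree decomposition is:
Bags: B1 = {a, c, d}  B2 = {c, d, e}  B3 = {b, c, d}
Tree: B1–B2, B2–B3
The largest bag has 3 vertices, giving width 2; this decomposition certifies tw(G) ≤ 2. Since a–d–e–c–a is a cycle in G, G is not acyclic. Forests are exactly the graphs of treewidth ≤ 1, so tw(G) ≥ 2. Therefore the treewidth is 2.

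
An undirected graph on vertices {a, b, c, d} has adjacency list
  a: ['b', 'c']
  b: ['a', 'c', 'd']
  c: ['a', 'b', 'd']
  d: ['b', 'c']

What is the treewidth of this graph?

2

A width-2 tree decomposition is:
Bags: B1 = {b, c, d}  B2 = {a, b, c}
Tree: B1–B2
Every bag has size at most 3, so the width is 3 − 1 = 2 and tw(G) ≤ 2. On the other hand G contains the 3-clique {b, c, d}. A clique must lie in a single bag of any decomposition, so no decomposition can have width below 2. Hence tw(G) = 2 exactly.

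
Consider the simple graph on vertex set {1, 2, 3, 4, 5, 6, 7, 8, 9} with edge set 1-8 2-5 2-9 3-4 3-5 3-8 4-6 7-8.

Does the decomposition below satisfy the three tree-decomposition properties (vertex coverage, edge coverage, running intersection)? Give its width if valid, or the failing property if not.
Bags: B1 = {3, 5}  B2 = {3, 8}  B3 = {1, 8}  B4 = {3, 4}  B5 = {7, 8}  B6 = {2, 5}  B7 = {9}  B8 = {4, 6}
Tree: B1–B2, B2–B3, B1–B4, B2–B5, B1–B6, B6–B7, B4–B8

No — edge (2,9) lies in no bag.

A tree decomposition must satisfy three properties: every vertex lies in some bag; for every edge, both endpoints lie together in some bag; and for every vertex, the bags containing it form a connected subtree. Here edge (2,9) lies in no bag, so the decomposition is invalid.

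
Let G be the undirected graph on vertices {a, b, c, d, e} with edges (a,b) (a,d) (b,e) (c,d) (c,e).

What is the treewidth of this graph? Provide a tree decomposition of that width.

Every bag has size at most 3, so the width is 3 − 1 = 2 and tw(G) ≤ 2. The edges e–c–d–a–b–e form a cycle, so G is not a tree and its treewidth is at least 2. Combining the bounds, tw(G) = 2.

Treewidth 2.
One optimal decomposition is:
Bags: B1 = {c, d, e}  B2 = {a, d, e}  B3 = {a, b, e}
Tree: B1–B2, B2–B3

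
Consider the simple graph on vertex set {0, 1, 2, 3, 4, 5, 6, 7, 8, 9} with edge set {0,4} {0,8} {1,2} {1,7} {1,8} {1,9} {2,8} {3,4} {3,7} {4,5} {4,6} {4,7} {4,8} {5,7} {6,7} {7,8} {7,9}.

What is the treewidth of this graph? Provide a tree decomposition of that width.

The largest bag has 3 vertices, giving width 2; this decomposition certifies tw(G) ≤ 2. On the other hand G contains the 3-clique {0, 4, 8}. A clique must lie in a single bag of any decomposition, so no decomposition can have width below 2. Combining the bounds, tw(G) = 2.

Treewidth 2.
One such decomposition:
Bags: B1 = {4, 7, 8}  B2 = {3, 4, 7}  B3 = {1, 7, 8}  B4 = {0, 4, 8}  B5 = {4, 5, 7}  B6 = {1, 2, 8}  B7 = {4, 6, 7}  B8 = {1, 7, 9}
Tree: B1–B2, B1–B3, B1–B4, B1–B5, B3–B6, B2–B7, B3–B8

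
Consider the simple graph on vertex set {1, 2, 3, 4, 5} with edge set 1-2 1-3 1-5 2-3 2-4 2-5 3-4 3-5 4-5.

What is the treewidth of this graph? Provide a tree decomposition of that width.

Treewidth 3.
Bags: B1 = {1, 2, 3, 5}  B2 = {2, 3, 4, 5}
Tree: B1–B2

The largest bag has 4 vertices, giving width 3; this decomposition certifies tw(G) ≤ 3. Conversely, {1, 2, 3, 5} is a clique of size 4, and the vertices of any clique must share a bag in every tree decomposition; so some bag has ≥ 4 vertices and tw(G) ≥ 3. Hence tw(G) = 3 exactly.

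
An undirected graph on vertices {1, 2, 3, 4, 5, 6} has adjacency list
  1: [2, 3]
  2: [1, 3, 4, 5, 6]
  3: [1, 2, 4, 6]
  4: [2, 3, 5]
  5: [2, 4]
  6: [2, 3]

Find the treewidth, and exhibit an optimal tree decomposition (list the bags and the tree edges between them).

The largest bag has 3 vertices, giving width 2; this decomposition certifies tw(G) ≤ 2. Conversely, {1, 2, 3} is a clique of size 3, and the vertices of any clique must share a bag in every tree decomposition; so some bag has ≥ 3 vertices and tw(G) ≥ 2. Therefore the treewidth is 2.

Treewidth 2.
One such decomposition:
Bags: B1 = {2, 3, 6}  B2 = {2, 3, 4}  B3 = {1, 2, 3}  B4 = {2, 4, 5}
Tree: B1–B2, B1–B3, B2–B4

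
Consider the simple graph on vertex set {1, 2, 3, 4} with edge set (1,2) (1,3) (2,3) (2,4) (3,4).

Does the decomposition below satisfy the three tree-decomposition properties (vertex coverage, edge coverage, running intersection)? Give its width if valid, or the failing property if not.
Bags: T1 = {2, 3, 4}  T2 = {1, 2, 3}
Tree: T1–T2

Checking the three conditions: (i) the bags cover all of {1, 2, 3, 4}; (ii) for each edge, some bag contains both endpoints; (iii) the bags containing any fixed vertex form a subtree. All hold, so the decomposition is valid with width 3 − 1 = 2.

Yes; width 2.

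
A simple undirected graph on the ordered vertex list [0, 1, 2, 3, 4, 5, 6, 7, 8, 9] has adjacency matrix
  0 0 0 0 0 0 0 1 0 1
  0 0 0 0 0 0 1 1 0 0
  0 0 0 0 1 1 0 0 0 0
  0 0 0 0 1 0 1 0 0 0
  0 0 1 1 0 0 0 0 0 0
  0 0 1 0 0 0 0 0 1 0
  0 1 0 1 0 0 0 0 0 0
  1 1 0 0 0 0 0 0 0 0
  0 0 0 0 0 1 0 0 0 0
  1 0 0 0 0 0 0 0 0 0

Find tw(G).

1

A width-1 tree decomposition is:
Bags: B1 = {0, 9}  B2 = {0, 7}  B3 = {1, 7}  B4 = {1, 6}  B5 = {3, 6}  B6 = {3, 4}  B7 = {2, 4}  B8 = {2, 5}  B9 = {5, 8}
Tree: B1–B2, B2–B3, B3–B4, B4–B5, B5–B6, B6–B7, B7–B8, B8–B9
The largest bag has 2 vertices, giving width 1; this decomposition certifies tw(G) ≤ 1. Any graph with an edge has treewidth ≥ 1, and G has the edge 9–0. Hence tw(G) = 1 exactly.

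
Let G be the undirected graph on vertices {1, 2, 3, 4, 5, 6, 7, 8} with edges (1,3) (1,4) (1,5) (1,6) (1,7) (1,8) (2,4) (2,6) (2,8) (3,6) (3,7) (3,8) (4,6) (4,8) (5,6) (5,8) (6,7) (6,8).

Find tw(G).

A width-3 tree decomposition is:
Bags: B1 = {1, 3, 6, 7}  B2 = {1, 3, 6, 8}  B3 = {1, 4, 6, 8}  B4 = {1, 5, 6, 8}  B5 = {2, 4, 6, 8}
Tree: B1–B2, B2–B3, B2–B4, B3–B5
The largest bag has 4 vertices, giving width 3; this decomposition certifies tw(G) ≤ 3. For the lower bound, the 4 vertices {1, 3, 6, 8} are pairwise adjacent, and any tree decomposition puts a clique entirely inside one bag — forcing width ≥ 3. Hence tw(G) = 3 exactly.

3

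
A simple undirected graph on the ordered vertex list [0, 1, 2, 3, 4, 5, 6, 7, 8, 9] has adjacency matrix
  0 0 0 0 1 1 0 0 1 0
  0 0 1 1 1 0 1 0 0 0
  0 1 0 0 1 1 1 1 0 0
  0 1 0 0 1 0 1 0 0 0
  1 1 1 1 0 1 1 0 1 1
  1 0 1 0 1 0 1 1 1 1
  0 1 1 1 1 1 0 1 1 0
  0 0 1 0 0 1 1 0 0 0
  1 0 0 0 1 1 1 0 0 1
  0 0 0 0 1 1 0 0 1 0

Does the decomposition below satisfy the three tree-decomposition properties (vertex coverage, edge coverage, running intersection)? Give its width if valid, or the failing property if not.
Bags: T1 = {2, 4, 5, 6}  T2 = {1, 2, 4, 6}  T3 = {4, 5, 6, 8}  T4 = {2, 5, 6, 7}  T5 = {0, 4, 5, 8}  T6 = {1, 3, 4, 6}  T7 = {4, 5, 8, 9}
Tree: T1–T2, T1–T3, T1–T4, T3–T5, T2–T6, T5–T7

Yes; width 3.

Checking the three conditions: (i) the bags cover all of {0, 1, 2, 3, 4, 5, 6, 7, 8, 9}; (ii) for each edge, some bag contains both endpoints; (iii) the bags containing any fixed vertex form a subtree. All hold, so the decomposition is valid with width 4 − 1 = 3.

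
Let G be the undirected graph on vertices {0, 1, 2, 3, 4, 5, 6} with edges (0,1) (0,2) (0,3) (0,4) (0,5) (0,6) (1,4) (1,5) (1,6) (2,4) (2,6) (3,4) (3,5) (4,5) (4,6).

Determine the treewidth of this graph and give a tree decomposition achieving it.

Treewidth 3.
One optimal decomposition is:
Bags: B1 = {0, 1, 4, 5}  B2 = {0, 1, 4, 6}  B3 = {0, 3, 4, 5}  B4 = {0, 2, 4, 6}
Tree: B1–B2, B1–B3, B2–B4

The largest bag has 4 vertices, giving width 3; this decomposition certifies tw(G) ≤ 3. For the lower bound, the 4 vertices {0, 1, 4, 5} are pairwise adjacent, and any tree decomposition puts a clique entirely inside one bag — forcing width ≥ 3. The upper and lower bounds meet at 3, so that is the treewidth.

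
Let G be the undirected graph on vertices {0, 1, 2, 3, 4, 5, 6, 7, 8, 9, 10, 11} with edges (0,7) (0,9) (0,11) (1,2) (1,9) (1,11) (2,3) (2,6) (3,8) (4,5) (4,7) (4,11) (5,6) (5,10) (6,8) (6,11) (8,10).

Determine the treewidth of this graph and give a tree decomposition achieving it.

Treewidth 3.
One such decomposition:
Bags: B1 = {3, 5, 8, 10}  B2 = {3, 5, 6, 8}  B3 = {2, 3, 5, 6}  B4 = {2, 4, 5, 6}  B5 = {2, 4, 6, 11}  B6 = {1, 2, 4, 11}  B7 = {1, 4, 7, 11}  B8 = {0, 1, 7, 11}  B9 = {0, 1, 7, 9}
Tree: B1–B2, B2–B3, B3–B4, B4–B5, B5–B6, B6–B7, B7–B8, B8–B9

Each bag holds 4 vertices, so the decomposition has width 3, which upper-bounds the treewidth. For the lower bound: the 4 vertex sets {3,8,10}, {5}, {6}, {1,2,4,11} are disjoint, each induces a connected subgraph, and every pair is joined by at least one edge of G. Contracting each set to a single vertex therefore yields K_{4} as a minor, and since treewidth is minor-monotone, tw(G) ≥ tw(K_{4}) = 3. Therefore the treewidth is 3.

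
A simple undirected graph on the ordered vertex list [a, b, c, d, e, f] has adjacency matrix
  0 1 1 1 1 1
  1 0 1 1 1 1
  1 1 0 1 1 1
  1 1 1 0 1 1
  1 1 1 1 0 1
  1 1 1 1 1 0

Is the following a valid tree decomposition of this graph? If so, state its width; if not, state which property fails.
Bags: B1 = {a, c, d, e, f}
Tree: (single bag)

No — vertex b appears in no bag.

A tree decomposition must satisfy three properties: every vertex lies in some bag; for every edge, both endpoints lie together in some bag; and for every vertex, the bags containing it form a connected subtree. Here vertex b appears in no bag, so the decomposition is invalid.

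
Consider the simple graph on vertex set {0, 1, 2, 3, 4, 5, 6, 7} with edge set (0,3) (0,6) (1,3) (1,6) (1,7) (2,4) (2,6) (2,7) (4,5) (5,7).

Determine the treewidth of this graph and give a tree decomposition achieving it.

Every bag has size at most 3, so the width is 3 − 1 = 2 and tw(G) ≤ 2. The edges 5–4–2–7–5 form a cycle, so G is not a tree and its treewidth is at least 2. Combining the bounds, tw(G) = 2.

Treewidth 2.
One such decomposition:
Bags: B1 = {4, 5, 7}  B2 = {2, 4, 7}  B3 = {1, 2, 7}  B4 = {1, 2, 6}  B5 = {1, 3, 6}  B6 = {0, 3, 6}
Tree: B1–B2, B2–B3, B3–B4, B4–B5, B5–B6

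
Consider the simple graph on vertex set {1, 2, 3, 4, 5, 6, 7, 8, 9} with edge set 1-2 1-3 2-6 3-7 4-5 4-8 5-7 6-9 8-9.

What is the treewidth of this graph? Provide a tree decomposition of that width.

Treewidth 2.
One such decomposition:
Bags: B1 = {3, 5, 7}  B2 = {1, 3, 5}  B3 = {1, 2, 5}  B4 = {2, 5, 6}  B5 = {5, 6, 9}  B6 = {5, 8, 9}  B7 = {4, 5, 8}
Tree: B1–B2, B2–B3, B3–B4, B4–B5, B5–B6, B6–B7

Each bag holds 3 vertices, so the decomposition has width 2, which upper-bounds the treewidth. The edges 5–7–3–1–2–6–9–8–4–5 form a cycle, so G is not a tree and its treewidth is at least 2. Therefore the treewidth is 2.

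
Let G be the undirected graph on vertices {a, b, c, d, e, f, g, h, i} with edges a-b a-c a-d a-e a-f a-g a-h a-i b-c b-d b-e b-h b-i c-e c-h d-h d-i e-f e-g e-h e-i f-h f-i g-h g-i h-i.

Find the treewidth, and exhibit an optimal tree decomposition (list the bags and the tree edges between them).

Treewidth 4.
Bags: B1 = {a, b, e, h, i}  B2 = {a, b, c, e, h}  B3 = {a, e, g, h, i}  B4 = {a, e, f, h, i}  B5 = {a, b, d, h, i}
Tree: B1–B2, B1–B3, B3–B4, B1–B5

The largest bag has 5 vertices, giving width 4; this decomposition certifies tw(G) ≤ 4. On the other hand G contains the 5-clique {a, b, c, e, h}. A clique must lie in a single bag of any decomposition, so no decomposition can have width below 4. Hence tw(G) = 4 exactly.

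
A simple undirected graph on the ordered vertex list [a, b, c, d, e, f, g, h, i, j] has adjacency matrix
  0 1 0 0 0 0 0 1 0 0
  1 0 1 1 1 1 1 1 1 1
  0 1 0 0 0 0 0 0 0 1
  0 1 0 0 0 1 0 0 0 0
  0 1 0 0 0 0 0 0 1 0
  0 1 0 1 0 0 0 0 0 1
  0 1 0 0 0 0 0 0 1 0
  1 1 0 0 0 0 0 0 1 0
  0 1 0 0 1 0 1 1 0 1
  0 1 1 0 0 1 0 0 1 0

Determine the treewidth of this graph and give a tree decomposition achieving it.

Each bag holds 3 vertices, so the decomposition has width 2, which upper-bounds the treewidth. On the other hand G contains the 3-clique {b, d, f}. A clique must lie in a single bag of any decomposition, so no decomposition can have width below 2. Therefore the treewidth is 2.

Treewidth 2.
One optimal decomposition is:
Bags: B1 = {b, i, j}  B2 = {b, h, i}  B3 = {b, e, i}  B4 = {b, f, j}  B5 = {b, g, i}  B6 = {b, d, f}  B7 = {b, c, j}  B8 = {a, b, h}
Tree: B1–B2, B2–B3, B1–B4, B3–B5, B4–B6, B1–B7, B2–B8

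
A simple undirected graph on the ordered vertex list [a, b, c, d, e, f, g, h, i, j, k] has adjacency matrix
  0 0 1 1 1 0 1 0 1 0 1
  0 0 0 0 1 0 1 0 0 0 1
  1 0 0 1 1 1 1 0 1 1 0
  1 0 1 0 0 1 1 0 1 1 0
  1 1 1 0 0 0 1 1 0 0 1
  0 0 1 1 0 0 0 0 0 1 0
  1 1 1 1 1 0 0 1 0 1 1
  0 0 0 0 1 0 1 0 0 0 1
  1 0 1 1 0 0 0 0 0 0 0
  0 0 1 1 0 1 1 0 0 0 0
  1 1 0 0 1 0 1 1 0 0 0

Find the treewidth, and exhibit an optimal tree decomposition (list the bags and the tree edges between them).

The largest bag has 4 vertices, giving width 3; this decomposition certifies tw(G) ≤ 3. For the lower bound, the 4 vertices {c, d, g, j} are pairwise adjacent, and any tree decomposition puts a clique entirely inside one bag — forcing width ≥ 3. Hence tw(G) = 3 exactly.

Treewidth 3.
One optimal decomposition is:
Bags: B1 = {e, g, h, k}  B2 = {a, e, g, k}  B3 = {a, c, e, g}  B4 = {a, c, d, g}  B5 = {c, d, g, j}  B6 = {b, e, g, k}  B7 = {c, d, f, j}  B8 = {a, c, d, i}
Tree: B1–B2, B2–B3, B3–B4, B4–B5, B1–B6, B5–B7, B4–B8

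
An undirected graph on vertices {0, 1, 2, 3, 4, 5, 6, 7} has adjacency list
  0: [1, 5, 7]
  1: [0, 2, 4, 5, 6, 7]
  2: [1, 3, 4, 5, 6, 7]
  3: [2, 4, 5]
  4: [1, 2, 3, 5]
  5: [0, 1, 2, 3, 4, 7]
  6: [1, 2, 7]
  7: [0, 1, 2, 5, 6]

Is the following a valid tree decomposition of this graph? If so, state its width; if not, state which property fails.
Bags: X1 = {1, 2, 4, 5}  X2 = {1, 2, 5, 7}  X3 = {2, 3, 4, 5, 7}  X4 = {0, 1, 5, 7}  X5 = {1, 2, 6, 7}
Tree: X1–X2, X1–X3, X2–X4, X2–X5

No — bags containing vertex 7 are not connected in the tree.

A tree decomposition must satisfy three properties: every vertex lies in some bag; for every edge, both endpoints lie together in some bag; and for every vertex, the bags containing it form a connected subtree. Here bags containing vertex 7 are not connected in the tree, so the decomposition is invalid.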